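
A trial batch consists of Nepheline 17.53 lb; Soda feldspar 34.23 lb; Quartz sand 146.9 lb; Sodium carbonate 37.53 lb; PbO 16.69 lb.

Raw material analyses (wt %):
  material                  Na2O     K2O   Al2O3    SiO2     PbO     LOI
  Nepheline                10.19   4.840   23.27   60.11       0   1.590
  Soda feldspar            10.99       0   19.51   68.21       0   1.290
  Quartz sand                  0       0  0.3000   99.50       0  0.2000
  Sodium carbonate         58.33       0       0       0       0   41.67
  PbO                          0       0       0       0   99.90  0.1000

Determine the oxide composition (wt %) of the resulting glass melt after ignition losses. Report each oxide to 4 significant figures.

Every computation carries full precision at every stage — values along the way are printed with 4-significant-digit rounding in the printout — a single rounding yields every reported figure — the derived quantities are re-derived at exact precision (the yield, totals, five oxide percentages, net glass mass, ignition loss) starting from the weights on 236.2 lb of glass, as given in either problem or answer.
Per-oxide mass from batch:
  Na2O: 17.53·0.1019 + 34.23·0.1099 + 37.53·0.5833 = 27.44 lb
  K2O: 17.53·0.04840 = 0.8485 lb
  Al2O3: 17.53·0.2327 + 34.23·0.1951 + 146.9·0.003000 = 11.20 lb
  SiO2: 17.53·0.6011 + 34.23·0.6821 + 146.9·0.9950 = 180.1 lb
  PbO: 16.69·0.9990 = 16.67 lb
LOI: 17.53·0.01590 + 34.23·0.01290 + 146.9·0.002000 + 37.53·0.4167 + 16.69·0.001000 = 16.67 lb
Resulting glass, batch − LOI: 252.9 − 16.67 = 236.2 lb (the oxide masses sum to this)
each wt % is 100 × oxide ÷ glass

Glass mass = 236.2 lb (batch 252.9 − LOI 16.67).
Composition: Na2O 11.62%, K2O 0.3592%, Al2O3 4.741%, SiO2 76.22%, PbO 7.059%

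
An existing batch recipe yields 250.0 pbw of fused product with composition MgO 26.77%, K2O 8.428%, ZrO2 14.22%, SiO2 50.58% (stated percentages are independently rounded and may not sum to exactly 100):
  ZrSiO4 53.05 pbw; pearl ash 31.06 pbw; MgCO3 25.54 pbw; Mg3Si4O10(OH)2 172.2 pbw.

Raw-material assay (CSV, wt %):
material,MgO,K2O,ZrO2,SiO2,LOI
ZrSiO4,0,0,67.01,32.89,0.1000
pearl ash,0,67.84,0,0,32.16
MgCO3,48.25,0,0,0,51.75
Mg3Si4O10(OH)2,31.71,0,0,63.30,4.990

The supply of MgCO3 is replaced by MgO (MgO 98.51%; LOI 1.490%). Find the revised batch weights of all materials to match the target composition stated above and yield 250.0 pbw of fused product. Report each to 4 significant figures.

Intermediates are shown with 4-significant-digit rounding in the printout; each numeric step holds full float precision through every step; exactly one rounding is applied to each reported result — all derived quantities are re-derived at exact precision (the four compositions, ignition loss, yield, net glass mass, totals) from the batch weights at 250.0 pbw of glass as written in the question or the answer.
Target masses of each oxide per 250.0 pbw fused product:
  MgO: 26.77% × 250.0 = 66.92 pbw
  K2O: 8.428% × 250.0 = 21.07 pbw
  ZrO2: 14.22% × 250.0 = 35.55 pbw
  SiO2: 50.58% × 250.0 = 126.4 pbw
Checking each oxide sum from the weights as reported, for the quoted basis mass (target by target, the sums agree exact up to rounding of places):
  MgO: 12.51·0.9851 + 172.2·0.3171 = 66.93 pbw (target 66.92 pbw)
  K2O: 31.06·0.6784 = 21.07 pbw (target 21.07 pbw)
  ZrO2: 53.05·0.6701 = 35.55 pbw (target 35.55 pbw)
  SiO2: 53.05·0.3289 + 172.2·0.6330 = 126.5 pbw (target 126.4 pbw)
Mass balance on the glass: batch Σ − ignition loss = 250.0 pbw (per-oxide target masses sum to 250.0 pbw; versus the stated basis of 250.0 pbw — a pure rounding effect).
Whole-batch sum: Σ batch = 268.8 pbw; the LOI term Σ batch·LOI equals 18.82 pbw; yield: glass divided by total = 93.00%.

Revised batch per 250.0 pbw fused product:
  ZrSiO4: 53.05 pbw
  pearl ash: 31.06 pbw
  MgO: 12.51 pbw
  Mg3Si4O10(OH)2: 172.2 pbw
Total batch = 268.8 pbw; LOI loss = 18.82 pbw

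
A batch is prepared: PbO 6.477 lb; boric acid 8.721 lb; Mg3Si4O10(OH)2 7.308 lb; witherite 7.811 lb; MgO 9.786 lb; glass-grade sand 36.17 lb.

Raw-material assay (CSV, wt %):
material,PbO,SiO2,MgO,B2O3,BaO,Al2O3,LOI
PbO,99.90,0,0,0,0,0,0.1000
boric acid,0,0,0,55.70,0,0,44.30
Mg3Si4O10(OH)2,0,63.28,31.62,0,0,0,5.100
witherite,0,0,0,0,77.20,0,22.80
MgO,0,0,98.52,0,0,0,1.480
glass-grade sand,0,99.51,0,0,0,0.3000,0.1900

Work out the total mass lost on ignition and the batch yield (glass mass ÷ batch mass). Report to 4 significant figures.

LOI loss = 6.237 lb; glass = 70.04 lb; yield = 91.82%

Working values are printed, with 4-significant-digit rounding, at each printed step. Each numeric step runs at exact precision at each step. Every reported result takes exactly one rounding; derived quantities, which include the six compositions, the totals, net glass mass, LOI, the yield, are recomputed at full precision, as set out in question or answer, using the weight values on 70.04 lb of glass.
Material-by-material LOI:
  PbO: 6.477 × 0.001000 = 0.006477 lb
  boric acid: 8.721 × 0.4430 = 3.863 lb
  Mg3Si4O10(OH)2: 7.308 × 0.05100 = 0.3727 lb
  witherite: 7.811 × 0.2280 = 1.781 lb
  MgO: 9.786 × 0.01480 = 0.1448 lb
  glass-grade sand: 36.17 × 0.001900 = 0.06872 lb
Total LOI = 6.237 lb
Glass = batch − LOI = 76.27 − 6.237 = 70.04 lb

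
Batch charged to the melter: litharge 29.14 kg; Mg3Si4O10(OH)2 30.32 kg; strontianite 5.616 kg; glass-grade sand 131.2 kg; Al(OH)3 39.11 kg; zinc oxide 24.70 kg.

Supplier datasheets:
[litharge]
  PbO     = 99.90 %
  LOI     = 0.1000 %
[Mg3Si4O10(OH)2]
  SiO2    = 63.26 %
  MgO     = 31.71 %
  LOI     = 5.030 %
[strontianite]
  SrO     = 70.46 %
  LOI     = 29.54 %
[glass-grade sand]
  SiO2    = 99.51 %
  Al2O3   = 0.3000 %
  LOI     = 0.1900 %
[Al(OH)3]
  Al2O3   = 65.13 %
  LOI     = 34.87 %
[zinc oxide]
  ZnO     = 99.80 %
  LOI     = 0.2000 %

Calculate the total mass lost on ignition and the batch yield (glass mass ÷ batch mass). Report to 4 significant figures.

Rounding to four significant digits governs each mid-chain value as displayed — every computation maintains full precision end to end — each reported number carries a single rounding — the derived quantities (the yield, totals, glass mass, six oxide percentages, ignition loss) are computed at full precision starting from the weights per 242.9 kg of glass, as quoted within either problem or answer.
LOI of each material in turn:
  litharge: 29.14 × 0.001000 = 0.02914 kg
  Mg3Si4O10(OH)2: 30.32 × 0.05030 = 1.525 kg
  strontianite: 5.616 × 0.2954 = 1.659 kg
  glass-grade sand: 131.2 × 0.001900 = 0.2493 kg
  Al(OH)3: 39.11 × 0.3487 = 13.64 kg
  zinc oxide: 24.70 × 0.002000 = 0.04940 kg
Total LOI = 17.15 kg
Glass = batch − LOI = 260.1 − 17.15 = 242.9 kg

LOI loss = 17.15 kg; glass = 242.9 kg; yield = 93.41%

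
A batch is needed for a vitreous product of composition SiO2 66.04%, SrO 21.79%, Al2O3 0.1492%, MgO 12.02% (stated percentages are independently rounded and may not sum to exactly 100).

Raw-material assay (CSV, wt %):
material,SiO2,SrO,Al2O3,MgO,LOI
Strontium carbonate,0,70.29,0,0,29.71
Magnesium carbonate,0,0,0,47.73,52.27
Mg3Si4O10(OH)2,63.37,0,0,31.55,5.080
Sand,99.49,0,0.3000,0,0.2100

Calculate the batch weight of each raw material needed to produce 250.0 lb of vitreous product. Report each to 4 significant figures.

Each numeric step runs at full precision through every step. Working values are shown, rounded to 4 significant digits, when written out. Every reported value is rounded only once; the derived quantities, which include yield, ignition loss, glass mass, the totals, four oxide percentages, are carried in exact precision, as set out in the problem or answer text, using the weight values per 250.0 lb of glass.
Oxide-by-oxide targets in 250.0 lb vitreous product:
  SiO2: 66.04% × 250.0 = 165.1 lb
  SrO: 21.79% × 250.0 = 54.48 lb
  Al2O3: 0.1492% × 250.0 = 0.3730 lb
  MgO: 12.02% × 250.0 = 30.05 lb
Mass-balance tally per oxide using the reported weights, versus the basis set out (oxide sums agree with the targets inside rounding margins):
  SiO2: 65.33·0.6337 + 124.3·0.9949 = 165.1 lb (target 165.1 lb)
  SrO: 77.50·0.7029 = 54.47 lb (target 54.48 lb)
  Al2O3: 124.3·0.003000 = 0.3729 lb (target 0.3730 lb)
  MgO: 19.77·0.4773 + 65.33·0.3155 = 30.05 lb (target 30.05 lb)
Glass-mass sanity pass: batch Σ − ignition loss = 250.0 lb (per-oxide target masses sum to 250.0 lb; the stated basis being 250.0 lb — deltas are rounding alone).
Batch total: Σ batch = 286.9 lb; LOI removed, Σ of batch·LOI: 36.94 lb; the yield ratio, glass ÷ batch: 87.12%.

Batch per 250.0 lb vitreous product:
  Strontium carbonate: 77.50 lb
  Magnesium carbonate: 19.77 lb
  Mg3Si4O10(OH)2: 65.33 lb
  Sand: 124.3 lb
Total batch = 286.9 lb; LOI loss = 36.94 lb; yield = 87.12%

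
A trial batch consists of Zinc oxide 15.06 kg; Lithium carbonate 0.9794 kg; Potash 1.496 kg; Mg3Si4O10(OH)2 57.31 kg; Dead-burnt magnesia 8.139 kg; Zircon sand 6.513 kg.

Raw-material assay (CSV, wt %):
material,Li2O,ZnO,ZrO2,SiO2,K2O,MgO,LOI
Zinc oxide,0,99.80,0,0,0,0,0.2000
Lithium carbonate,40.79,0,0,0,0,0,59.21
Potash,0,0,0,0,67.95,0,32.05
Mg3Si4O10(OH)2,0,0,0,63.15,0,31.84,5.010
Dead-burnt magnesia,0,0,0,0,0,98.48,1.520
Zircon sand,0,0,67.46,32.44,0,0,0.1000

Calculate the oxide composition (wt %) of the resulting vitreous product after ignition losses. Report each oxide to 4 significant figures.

Glass mass = 85.41 kg (batch 89.50 − LOI 4.091).
Composition: Li2O 0.4678%, ZnO 17.60%, ZrO2 5.144%, SiO2 44.85%, K2O 1.190%, MgO 30.75%

Intermediates are printed rounded to 4 significant figures in the working — the whole derivation maintains full precision in every operation. Every reported result is rounded once only. The derived quantities are carried from the batch weights at 85.41 kg of glass in full float precision (net glass mass, totals, LOI, the yield, the six compositions), exactly as shown in the question or the answer.
Delivered oxide masses:
  Li2O: 0.9794·0.4079 = 0.3995 kg
  ZnO: 15.06·0.9980 = 15.03 kg
  ZrO2: 6.513·0.6746 = 4.394 kg
  SiO2: 57.31·0.6315 + 6.513·0.3244 = 38.30 kg
  K2O: 1.496·0.6795 = 1.017 kg
  MgO: 57.31·0.3184 + 8.139·0.9848 = 26.26 kg
LOI: 15.06·0.002000 + 0.9794·0.5921 + 1.496·0.3205 + 57.31·0.05010 + 8.139·0.01520 + 6.513·0.001000 = 4.091 kg
Glass mass = batch − LOI = 89.50 − 4.091 = 85.41 kg (consistent with Σ oxide mass)
percent share: oxide ÷ glass, ×100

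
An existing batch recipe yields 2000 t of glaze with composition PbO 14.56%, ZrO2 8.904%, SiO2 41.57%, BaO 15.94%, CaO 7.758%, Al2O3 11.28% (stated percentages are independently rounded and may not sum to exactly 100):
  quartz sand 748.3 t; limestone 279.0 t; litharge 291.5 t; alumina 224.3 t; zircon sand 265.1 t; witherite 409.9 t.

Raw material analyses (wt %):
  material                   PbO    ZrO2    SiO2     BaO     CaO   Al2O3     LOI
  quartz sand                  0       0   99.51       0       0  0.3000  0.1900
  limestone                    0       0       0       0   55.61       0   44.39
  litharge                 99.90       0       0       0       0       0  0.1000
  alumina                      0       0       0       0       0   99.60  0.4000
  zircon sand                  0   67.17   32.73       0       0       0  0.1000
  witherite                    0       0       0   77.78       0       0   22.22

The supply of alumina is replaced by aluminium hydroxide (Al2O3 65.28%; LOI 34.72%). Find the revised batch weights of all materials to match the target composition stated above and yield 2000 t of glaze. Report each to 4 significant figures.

Mid-chain values are shown rounded to 4 significant figures on the page. Every computation keeps full float precision at every stage — exactly one rounding is applied to each reported figure. All derived quantities are carried starting from the weights for 2000 t of glass at full precision (the yield, LOI, totals, six oxide percentages, glass mass) as they appear in either problem or answer.
The oxide mass targets at 2000 t glaze:
  PbO: 14.56% × 2000 = 291.2 t
  ZrO2: 8.904% × 2000 = 178.1 t
  SiO2: 41.57% × 2000 = 831.4 t
  BaO: 15.94% × 2000 = 318.8 t
  CaO: 7.758% × 2000 = 155.2 t
  Al2O3: 11.28% × 2000 = 225.6 t
Verifying the oxide balance from the weights as reported, against the basis in use (target by target, the sums agree up to rounding of the answer):
  PbO: 291.5·0.9990 = 291.2 t (target 291.2 t)
  ZrO2: 265.1·0.6717 = 178.1 t (target 178.1 t)
  SiO2: 748.3·0.9951 + 265.1·0.3273 = 831.4 t (target 831.4 t)
  BaO: 409.9·0.7778 = 318.8 t (target 318.8 t)
  CaO: 279.0·0.5561 = 155.2 t (target 155.2 t)
  Al2O3: 748.3·0.003000 + 342.1·0.6528 = 225.6 t (target 225.6 t)
Auditing the glass mass value: batch total minus LOI = 2000 t (targets for the oxides total 2000 t; basis as stated: 2000 t — any gap is answer rounding).
Batch grand total — Σ batch = 2336 t; ignition loss, Σ(batch × LOI) = 335.7 t; glass ÷ batch gives a yield of 85.63%.

Revised batch per 2000 t glaze:
  quartz sand: 748.3 t
  limestone: 279.0 t
  litharge: 291.5 t
  aluminium hydroxide: 342.1 t
  zircon sand: 265.1 t
  witherite: 409.9 t
Total batch = 2336 t; LOI loss = 335.7 t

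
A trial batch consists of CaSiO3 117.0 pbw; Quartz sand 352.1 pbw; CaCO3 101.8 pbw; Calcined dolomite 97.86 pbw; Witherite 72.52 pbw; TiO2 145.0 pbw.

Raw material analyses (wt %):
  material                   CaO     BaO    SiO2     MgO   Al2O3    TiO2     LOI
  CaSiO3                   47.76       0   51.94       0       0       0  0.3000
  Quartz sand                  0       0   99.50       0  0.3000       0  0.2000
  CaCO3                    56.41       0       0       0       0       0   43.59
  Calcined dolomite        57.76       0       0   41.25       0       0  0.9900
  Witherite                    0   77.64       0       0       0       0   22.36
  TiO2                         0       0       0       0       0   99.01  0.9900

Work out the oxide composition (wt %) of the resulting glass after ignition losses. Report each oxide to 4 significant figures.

All internal work holds full precision from start to finish. The intermediate values are printed, rounded to 4 significant digits, within the worked lines. Every reported value is rounded exactly once — the derived quantities, which include ignition loss, the totals, six oxide percentages, net glass mass, the yield, are recomputed at full precision, as given in the problem or the answer, starting from the weights at 822.2 pbw of glass.
Delivered oxide masses:
  CaO: 117.0·0.4776 + 101.8·0.5641 + 97.86·0.5776 = 169.8 pbw
  BaO: 72.52·0.7764 = 56.30 pbw
  SiO2: 117.0·0.5194 + 352.1·0.9950 = 411.1 pbw
  MgO: 97.86·0.4125 = 40.37 pbw
  Al2O3: 352.1·0.003000 = 1.056 pbw
  TiO2: 145.0·0.9901 = 143.6 pbw
LOI: 117.0·0.003000 + 352.1·0.002000 + 101.8·0.4359 + 97.86·0.009900 + 72.52·0.2236 + 145.0·0.009900 = 64.05 pbw
The glass mass, total less LOI, = 886.3 − 64.05 = 822.2 pbw (= Σ oxide masses)
each wt % is 100 × oxide ÷ glass

Glass mass = 822.2 pbw (batch 886.3 − LOI 64.05).
Composition: CaO 20.65%, BaO 6.848%, SiO2 50.00%, MgO 4.909%, Al2O3 0.1285%, TiO2 17.46%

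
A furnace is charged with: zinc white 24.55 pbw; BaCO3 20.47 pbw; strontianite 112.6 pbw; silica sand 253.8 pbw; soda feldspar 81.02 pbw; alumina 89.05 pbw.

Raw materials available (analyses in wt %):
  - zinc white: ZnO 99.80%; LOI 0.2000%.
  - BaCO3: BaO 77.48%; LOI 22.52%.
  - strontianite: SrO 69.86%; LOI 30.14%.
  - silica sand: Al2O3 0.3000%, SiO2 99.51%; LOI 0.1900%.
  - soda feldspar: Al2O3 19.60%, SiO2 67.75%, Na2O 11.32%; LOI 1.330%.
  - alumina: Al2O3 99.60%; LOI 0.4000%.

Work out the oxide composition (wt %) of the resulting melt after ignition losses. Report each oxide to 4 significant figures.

Glass mass = 541.0 pbw (batch 581.5 − LOI 40.51).
Composition: Al2O3 19.47%, BaO 2.932%, ZnO 4.529%, SiO2 56.83%, Na2O 1.695%, SrO 14.54%

All internal work runs at exact precision in every operation; mid-chain values are displayed rounded off to 4 significant digits alongside each step. A single rounding produces every reported figure; all derived quantities (glass mass, the six compositions, ignition loss, the totals, yield) are computed in full float precision from the batch weights at 541.0 pbw of glass as given in either problem or answer.
Delivered oxide masses:
  Al2O3: 253.8·0.003000 + 81.02·0.1960 + 89.05·0.9960 = 105.3 pbw
  BaO: 20.47·0.7748 = 15.86 pbw
  ZnO: 24.55·0.9980 = 24.50 pbw
  SiO2: 253.8·0.9951 + 81.02·0.6775 = 307.4 pbw
  Na2O: 81.02·0.1132 = 9.171 pbw
  SrO: 112.6·0.6986 = 78.66 pbw
LOI: 24.55·0.002000 + 20.47·0.2252 + 112.6·0.3014 + 253.8·0.001900 + 81.02·0.01330 + 89.05·0.004000 = 40.51 pbw
Net of LOI, the glass mass = 581.5 − 40.51 = 541.0 pbw (the oxide masses sum to this)
wt %: oxide over glass, times 100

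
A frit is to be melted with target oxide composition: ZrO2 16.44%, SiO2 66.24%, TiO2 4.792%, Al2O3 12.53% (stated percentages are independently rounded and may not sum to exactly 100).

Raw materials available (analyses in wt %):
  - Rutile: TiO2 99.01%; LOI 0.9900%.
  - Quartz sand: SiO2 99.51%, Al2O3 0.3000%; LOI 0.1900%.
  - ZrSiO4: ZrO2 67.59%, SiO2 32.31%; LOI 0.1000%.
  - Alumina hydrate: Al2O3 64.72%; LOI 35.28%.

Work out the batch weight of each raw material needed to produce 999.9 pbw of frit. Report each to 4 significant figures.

Mid-chain values are shown, rounded to 4 significant digits, at each printed step — the whole derivation carries full precision throughout — exactly one rounding is applied to each reported result; derived quantities (totals, LOI, net glass mass, the four compositions, the yield) are re-derived using the weight values per 999.9 pbw of glass at full float precision precisely as stated by question or answer.
Oxide-by-oxide targets in 999.9 pbw frit:
  ZrO2: 16.44% × 999.9 = 164.4 pbw
  SiO2: 66.24% × 999.9 = 662.3 pbw
  TiO2: 4.792% × 999.9 = 47.92 pbw
  Al2O3: 12.53% × 999.9 = 125.3 pbw
Mass-balance tally per oxide applying the batch weights above, on the stated basis (oxide sums agree with the targets modulo rounding of the values):
  ZrO2: 243.2·0.6759 = 164.4 pbw (target 164.4 pbw)
  SiO2: 586.6·0.9951 + 243.2·0.3231 = 662.3 pbw (target 662.3 pbw)
  TiO2: 48.39·0.9901 = 47.91 pbw (target 47.92 pbw)
  Al2O3: 586.6·0.003000 + 190.9·0.6472 = 125.3 pbw (target 125.3 pbw)
Glass-mass sanity pass: net batch after ignition = 999.9 pbw (targets for the oxides total 999.9 pbw; versus the stated basis of 999.9 pbw — rounding explains the deltas).
Total batch = Σ batch = 1069 pbw; loss to ignition Σ batch·LOI = 69.19 pbw; as yield: glass ÷ batch → 93.53%.

Batch per 999.9 pbw frit:
  Rutile: 48.39 pbw
  Quartz sand: 586.6 pbw
  ZrSiO4: 243.2 pbw
  Alumina hydrate: 190.9 pbw
Total batch = 1069 pbw; LOI loss = 69.19 pbw; yield = 93.53%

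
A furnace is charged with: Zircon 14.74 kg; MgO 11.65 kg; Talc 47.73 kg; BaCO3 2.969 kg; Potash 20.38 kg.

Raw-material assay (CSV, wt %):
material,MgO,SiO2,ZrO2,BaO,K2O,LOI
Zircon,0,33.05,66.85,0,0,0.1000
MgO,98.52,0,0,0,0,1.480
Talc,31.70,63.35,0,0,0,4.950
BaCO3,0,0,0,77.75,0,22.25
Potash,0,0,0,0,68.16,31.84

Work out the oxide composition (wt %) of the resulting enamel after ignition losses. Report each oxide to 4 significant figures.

The intermediate values are shown (rounded to 4 significant digits) at each printed step; all arithmetic runs at full precision through the solve. Each reported value is rounded once only — derived quantities, which include totals, glass mass, ignition loss, the yield, five oxide percentages, are carried at full float precision, as set out in either problem or answer, from the weighed amounts at 87.77 kg of glass.
Oxide masses out of the charge:
  MgO: 11.65·0.9852 + 47.73·0.3170 = 26.61 kg
  SiO2: 14.74·0.3305 + 47.73·0.6335 = 35.11 kg
  ZrO2: 14.74·0.6685 = 9.854 kg
  BaO: 2.969·0.7775 = 2.308 kg
  K2O: 20.38·0.6816 = 13.89 kg
LOI: 14.74·0.001000 + 11.65·0.01480 + 47.73·0.04950 + 2.969·0.2225 + 20.38·0.3184 = 9.699 kg
Resulting glass, batch − LOI: 97.47 − 9.699 = 87.77 kg (= the summed oxide contributions)
percent by weight: oxide/glass ×100

Glass mass = 87.77 kg (batch 97.47 − LOI 9.699).
Composition: MgO 30.32%, SiO2 40.00%, ZrO2 11.23%, BaO 2.630%, K2O 15.83%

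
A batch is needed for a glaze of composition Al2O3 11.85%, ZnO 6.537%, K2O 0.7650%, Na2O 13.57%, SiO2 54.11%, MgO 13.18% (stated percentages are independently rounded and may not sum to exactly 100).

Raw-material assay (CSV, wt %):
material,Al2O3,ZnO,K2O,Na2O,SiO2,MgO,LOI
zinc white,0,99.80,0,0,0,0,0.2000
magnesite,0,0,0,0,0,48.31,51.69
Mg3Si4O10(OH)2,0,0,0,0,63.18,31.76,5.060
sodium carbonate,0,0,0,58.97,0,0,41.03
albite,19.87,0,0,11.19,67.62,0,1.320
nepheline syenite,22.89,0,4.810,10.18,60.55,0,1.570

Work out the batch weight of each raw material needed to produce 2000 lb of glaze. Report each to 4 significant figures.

Batch per 2000 lb glaze:
  zinc white: 131.0 lb
  magnesite: 201.4 lb
  Mg3Si4O10(OH)2: 523.6 lb
  sodium carbonate: 248.5 lb
  albite: 826.3 lb
  nepheline syenite: 318.1 lb
Total batch = 2249 lb; LOI loss = 248.7 lb; yield = 88.94%

Every computation keeps full precision in all steps; mid-chain values are shown rounded to four significant figures within the worked lines; every reported number receives exactly one rounding — the derived quantities, including the totals, glass mass, yield, six oxide percentages, ignition loss, are carried starting from the weights at 2000 lb of glass in exact precision as written in problem or answer.
Target oxide masses per 2000 lb glaze:
  Al2O3: 11.85% × 2000 = 237.0 lb
  ZnO: 6.537% × 2000 = 130.7 lb
  K2O: 0.7650% × 2000 = 15.30 lb
  Na2O: 13.57% × 2000 = 271.4 lb
  SiO2: 54.11% × 2000 = 1082 lb
  MgO: 13.18% × 2000 = 263.6 lb
Verifying the oxide balance with the batch weights as given, per the basis as stated (oxide sums agree with the targets modulo rounding of the values):
  Al2O3: 826.3·0.1987 + 318.1·0.2289 = 237.0 lb (target 237.0 lb)
  ZnO: 131.0·0.9980 = 130.7 lb (target 130.7 lb)
  K2O: 318.1·0.04810 = 15.30 lb (target 15.30 lb)
  Na2O: 248.5·0.5897 + 826.3·0.1119 + 318.1·0.1018 = 271.4 lb (target 271.4 lb)
  SiO2: 523.6·0.6318 + 826.3·0.6762 + 318.1·0.6055 = 1082 lb (target 1082 lb)
  MgO: 201.4·0.4831 + 523.6·0.3176 = 263.6 lb (target 263.6 lb)
Glass mass check: total charge less LOI = 2000 lb (per-oxide target masses sum to 2000 lb; the stated basis being 2000 lb — any gap is answer rounding).
Whole-batch sum: Σ batch = 2249 lb; LOI loss = Σ batch·LOI = 248.7 lb; yield, glass over the total, = 88.94%.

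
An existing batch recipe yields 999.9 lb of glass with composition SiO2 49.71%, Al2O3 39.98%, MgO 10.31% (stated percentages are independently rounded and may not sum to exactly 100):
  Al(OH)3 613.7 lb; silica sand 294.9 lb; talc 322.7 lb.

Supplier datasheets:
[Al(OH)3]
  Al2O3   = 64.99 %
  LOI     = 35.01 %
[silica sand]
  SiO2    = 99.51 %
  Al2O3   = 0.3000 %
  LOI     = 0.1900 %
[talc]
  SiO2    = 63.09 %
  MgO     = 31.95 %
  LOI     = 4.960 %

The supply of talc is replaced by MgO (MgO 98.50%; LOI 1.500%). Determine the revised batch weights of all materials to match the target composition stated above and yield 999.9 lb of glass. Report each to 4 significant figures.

Rounding to 4 significant digits extends to each working value as displayed; each numeric step runs at full float precision throughout. Exactly one rounding goes into every reported value; all derived quantities (ignition loss, three oxide percentages, yield, totals, glass mass) are rebuilt in exact precision starting from the weights on 999.9 lb of glass, as they appear in problem or answer.
Target masses of each oxide per 999.9 lb glass:
  SiO2: 49.71% × 999.9 = 497.1 lb
  Al2O3: 39.98% × 999.9 = 399.8 lb
  MgO: 10.31% × 999.9 = 103.1 lb
Oxide-by-oxide audit working from each reported weight, for the quoted basis mass (each sum matches its target mass exact up to rounding of places):
  SiO2: 499.5·0.9951 = 497.1 lb (target 497.1 lb)
  Al2O3: 612.8·0.6499 + 499.5·0.003000 = 399.8 lb (target 399.8 lb)
  MgO: 104.7·0.9850 = 103.1 lb (target 103.1 lb)
Glass mass check: net batch after ignition = 999.9 lb (targets for the oxides total 999.9 lb; with the basis standing at 999.9 lb — any gap is answer rounding).
Summing the batch: Σ batch = 1217 lb; loss to ignition Σ batch·LOI = 217.1 lb; yield: glass divided by total = 82.16%.

Revised batch per 999.9 lb glass:
  Al(OH)3: 612.8 lb
  silica sand: 499.5 lb
  MgO: 104.7 lb
Total batch = 1217 lb; LOI loss = 217.1 lb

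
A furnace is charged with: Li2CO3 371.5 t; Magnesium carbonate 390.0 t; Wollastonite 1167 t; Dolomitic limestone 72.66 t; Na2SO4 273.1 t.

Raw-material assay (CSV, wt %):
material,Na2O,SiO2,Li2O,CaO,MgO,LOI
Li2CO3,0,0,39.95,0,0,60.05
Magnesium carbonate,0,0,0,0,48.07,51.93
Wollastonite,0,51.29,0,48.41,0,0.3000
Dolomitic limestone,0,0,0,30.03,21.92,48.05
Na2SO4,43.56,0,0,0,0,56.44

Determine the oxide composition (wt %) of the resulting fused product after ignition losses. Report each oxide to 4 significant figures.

Mid-chain values are printed rounded to 4 significant figures in the printout; all arithmetic runs at exact precision end to end. Every reported figure takes a single rounding — all derived quantities, which include the totals, five oxide percentages, net glass mass, the yield, ignition loss, are computed in full precision, precisely as stated by the problem or answer text, from the weighed amounts on 1656 t of glass.
Delivered oxide masses:
  Na2O: 273.1·0.4356 = 119.0 t
  SiO2: 1167·0.5129 = 598.6 t
  Li2O: 371.5·0.3995 = 148.4 t
  CaO: 1167·0.4841 + 72.66·0.3003 = 586.8 t
  MgO: 390.0·0.4807 + 72.66·0.2192 = 203.4 t
LOI: 371.5·0.6005 + 390.0·0.5193 + 1167·0.003000 + 72.66·0.4805 + 273.1·0.5644 = 618.2 t
The glass mass, total less LOI, = 2274 − 618.2 = 1656 t (the oxide masses sum to this)
oxide / glass × 100 gives the wt %

Glass mass = 1656 t (batch 2274 − LOI 618.2).
Composition: Na2O 7.183%, SiO2 36.14%, Li2O 8.962%, CaO 35.43%, MgO 12.28%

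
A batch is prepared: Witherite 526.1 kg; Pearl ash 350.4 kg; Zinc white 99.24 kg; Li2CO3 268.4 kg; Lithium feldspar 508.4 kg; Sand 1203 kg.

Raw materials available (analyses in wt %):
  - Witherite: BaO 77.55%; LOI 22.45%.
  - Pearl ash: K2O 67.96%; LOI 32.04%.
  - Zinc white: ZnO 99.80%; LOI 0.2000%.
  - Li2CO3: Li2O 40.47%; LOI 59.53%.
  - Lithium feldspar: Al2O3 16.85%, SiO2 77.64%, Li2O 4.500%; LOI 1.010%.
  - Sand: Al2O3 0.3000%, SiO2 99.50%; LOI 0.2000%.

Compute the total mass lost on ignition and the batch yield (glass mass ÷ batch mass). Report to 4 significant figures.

The whole derivation keeps full float precision through the solve — in-progress results are shown, rounded to 4 significant digits, on the page — every reported value undergoes a single rounding. Derived quantities are re-derived at full float precision (the yield, totals, net glass mass, LOI, the six compositions) starting from the weights on 2558 kg of glass, as written in question or answer.
Each material's LOI contribution:
  Witherite: 526.1 × 0.2245 = 118.1 kg
  Pearl ash: 350.4 × 0.3204 = 112.3 kg
  Zinc white: 99.24 × 0.002000 = 0.1985 kg
  Li2CO3: 268.4 × 0.5953 = 159.8 kg
  Lithium feldspar: 508.4 × 0.01010 = 5.135 kg
  Sand: 1203 × 0.002000 = 2.406 kg
Total LOI = 397.9 kg
Glass = batch − LOI = 2956 − 397.9 = 2558 kg

LOI loss = 397.9 kg; glass = 2558 kg; yield = 86.54%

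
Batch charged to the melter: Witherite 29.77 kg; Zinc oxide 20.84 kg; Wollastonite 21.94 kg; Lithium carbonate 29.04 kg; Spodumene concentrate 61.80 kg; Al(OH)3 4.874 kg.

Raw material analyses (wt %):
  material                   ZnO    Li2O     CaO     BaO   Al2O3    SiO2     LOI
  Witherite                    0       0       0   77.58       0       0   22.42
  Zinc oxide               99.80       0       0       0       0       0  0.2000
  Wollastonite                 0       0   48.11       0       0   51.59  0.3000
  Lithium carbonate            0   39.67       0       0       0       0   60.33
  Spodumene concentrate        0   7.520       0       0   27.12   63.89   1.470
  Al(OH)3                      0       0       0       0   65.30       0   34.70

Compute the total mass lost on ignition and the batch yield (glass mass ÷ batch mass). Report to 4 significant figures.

Every computation keeps full float precision at each step. Values along the way are printed rounded off to 4 significant digits at each printed step; each reported figure is rounded a single time; derived quantities, including LOI, six oxide percentages, yield, net glass mass, totals, are carried from the batch weights at 141.4 kg of glass at full float precision, exactly as shown in question or answer.
LOI of each material in turn:
  Witherite: 29.77 × 0.2242 = 6.674 kg
  Zinc oxide: 20.84 × 0.002000 = 0.04168 kg
  Wollastonite: 21.94 × 0.003000 = 0.06582 kg
  Lithium carbonate: 29.04 × 0.6033 = 17.52 kg
  Spodumene concentrate: 61.80 × 0.01470 = 0.9085 kg
  Al(OH)3: 4.874 × 0.3470 = 1.691 kg
Total LOI = 26.90 kg
Glass = batch − LOI = 168.3 − 26.90 = 141.4 kg

LOI loss = 26.90 kg; glass = 141.4 kg; yield = 84.01%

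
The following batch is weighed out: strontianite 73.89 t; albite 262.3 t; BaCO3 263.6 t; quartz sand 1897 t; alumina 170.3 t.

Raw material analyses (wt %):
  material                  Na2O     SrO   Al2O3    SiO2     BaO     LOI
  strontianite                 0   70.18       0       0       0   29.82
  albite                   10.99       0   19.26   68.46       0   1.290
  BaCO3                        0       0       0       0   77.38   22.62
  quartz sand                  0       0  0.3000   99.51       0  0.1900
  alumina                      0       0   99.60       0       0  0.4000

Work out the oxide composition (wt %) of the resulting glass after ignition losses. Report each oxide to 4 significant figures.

Glass mass = 2578 t (batch 2667 − LOI 89.33).
Composition: Na2O 1.118%, SrO 2.012%, Al2O3 8.761%, SiO2 80.20%, BaO 7.913%

Working values are printed rounded to 4 significant digits on the page — every computation carries full precision through the solve; every reported number takes just one rounding. Derived quantities (ignition loss, the yield, glass mass, totals, five oxide percentages) are rebuilt from the batch weights per 2578 t of glass at full float precision, as written in the question or the answer.
Oxide-by-oxide delivered mass:
  Na2O: 262.3·0.1099 = 28.83 t
  SrO: 73.89·0.7018 = 51.86 t
  Al2O3: 262.3·0.1926 + 1897·0.003000 + 170.3·0.9960 = 225.8 t
  SiO2: 262.3·0.6846 + 1897·0.9951 = 2067 t
  BaO: 263.6·0.7738 = 204.0 t
LOI: 73.89·0.2982 + 262.3·0.01290 + 263.6·0.2262 + 1897·0.001900 + 170.3·0.004000 = 89.33 t
Glass mass = batch − LOI = 2667 − 89.33 = 2578 t (= Σ oxide masses)
oxide / glass × 100 gives the wt %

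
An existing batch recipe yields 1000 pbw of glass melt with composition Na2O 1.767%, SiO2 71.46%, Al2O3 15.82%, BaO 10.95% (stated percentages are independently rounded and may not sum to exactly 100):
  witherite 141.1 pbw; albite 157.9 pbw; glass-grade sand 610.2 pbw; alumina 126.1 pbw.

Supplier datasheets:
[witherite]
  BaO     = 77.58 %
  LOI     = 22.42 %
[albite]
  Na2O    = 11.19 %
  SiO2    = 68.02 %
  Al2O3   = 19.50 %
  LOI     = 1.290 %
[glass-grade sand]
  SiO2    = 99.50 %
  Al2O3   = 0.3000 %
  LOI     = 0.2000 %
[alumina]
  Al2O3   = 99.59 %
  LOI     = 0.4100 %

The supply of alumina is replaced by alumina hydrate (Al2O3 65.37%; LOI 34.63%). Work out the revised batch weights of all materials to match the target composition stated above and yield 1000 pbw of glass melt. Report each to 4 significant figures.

Revised batch per 1000 pbw glass melt:
  witherite: 141.1 pbw
  albite: 157.9 pbw
  glass-grade sand: 610.2 pbw
  alumina hydrate: 192.1 pbw
Total batch = 1101 pbw; LOI loss = 101.4 pbw

Working values are displayed rounded off to 4 significant digits between the steps — all internal work runs at full float precision end to end — every reported value is rounded a single time — derived quantities, including net glass mass, four oxide percentages, the yield, ignition loss, the totals, are recomputed from the batch weights at 1000 pbw of glass in exact precision as quoted within either problem or answer.
Target oxide masses per 1000 pbw glass melt:
  Na2O: 1.767% × 1000 = 17.67 pbw
  SiO2: 71.46% × 1000 = 714.6 pbw
  Al2O3: 15.82% × 1000 = 158.2 pbw
  BaO: 10.95% × 1000 = 109.5 pbw
Mass-balance tally per oxide per the reported batch figures, on the stated basis (each sum matches its target mass within answer rounding):
  Na2O: 157.9·0.1119 = 17.67 pbw (target 17.67 pbw)
  SiO2: 157.9·0.6802 + 610.2·0.9950 = 714.6 pbw (target 714.6 pbw)
  Al2O3: 157.9·0.1950 + 610.2·0.003000 + 192.1·0.6537 = 158.2 pbw (target 158.2 pbw)
  BaO: 141.1·0.7758 = 109.5 pbw (target 109.5 pbw)
The glass-mass cross-check: whole batch net of LOI = 999.9 pbw (summing oxide targets gives 1000 pbw; versus the stated basis of 1000 pbw — rounding explains the deltas).
Summing the batch: Σ batch = 1101 pbw; the LOI term Σ batch·LOI equals 101.4 pbw; as yield: glass ÷ batch → 90.79%.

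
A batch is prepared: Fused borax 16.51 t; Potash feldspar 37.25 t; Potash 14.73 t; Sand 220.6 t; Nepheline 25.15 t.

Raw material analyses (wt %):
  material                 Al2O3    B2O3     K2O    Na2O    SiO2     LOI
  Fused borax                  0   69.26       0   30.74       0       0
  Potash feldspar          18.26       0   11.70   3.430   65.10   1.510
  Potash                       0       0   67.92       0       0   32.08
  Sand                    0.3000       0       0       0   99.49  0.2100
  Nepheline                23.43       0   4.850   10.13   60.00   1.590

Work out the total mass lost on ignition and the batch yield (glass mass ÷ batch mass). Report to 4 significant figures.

LOI loss = 6.151 t; glass = 308.1 t; yield = 98.04%

The working math keeps exact precision throughout — values along the way appear (rounded to four significant figures) as written. Every reported number undergoes a single rounding — all derived quantities, including ignition loss, yield, five oxide percentages, net glass mass, totals, are rebuilt from the batch weights per 308.1 t of glass in full precision, as quoted within the question or the answer.
Ignition loss by material:
  Fused borax: 16.51 × 0 = 0 t
  Potash feldspar: 37.25 × 0.01510 = 0.5625 t
  Potash: 14.73 × 0.3208 = 4.725 t
  Sand: 220.6 × 0.002100 = 0.4633 t
  Nepheline: 25.15 × 0.01590 = 0.3999 t
Total LOI = 6.151 t
Glass = batch − LOI = 314.2 − 6.151 = 308.1 t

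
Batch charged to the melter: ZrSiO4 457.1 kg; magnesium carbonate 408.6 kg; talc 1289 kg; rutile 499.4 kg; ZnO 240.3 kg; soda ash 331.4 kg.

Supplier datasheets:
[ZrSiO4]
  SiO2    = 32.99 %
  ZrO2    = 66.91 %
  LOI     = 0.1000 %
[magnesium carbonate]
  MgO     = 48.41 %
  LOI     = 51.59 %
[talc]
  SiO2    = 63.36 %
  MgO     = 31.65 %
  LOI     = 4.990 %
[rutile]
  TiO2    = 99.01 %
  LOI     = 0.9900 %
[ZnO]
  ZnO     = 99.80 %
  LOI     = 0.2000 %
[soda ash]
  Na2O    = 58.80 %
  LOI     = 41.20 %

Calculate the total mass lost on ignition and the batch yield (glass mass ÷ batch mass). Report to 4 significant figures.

LOI loss = 417.5 kg; glass = 2808 kg; yield = 87.06%

In-progress results appear, with 4-significant-figure rounding, in the working — the whole derivation maintains full float precision all the way through; every reported number sees exactly one rounding; all derived quantities, including glass mass, the totals, the yield, ignition loss, the six compositions, are re-derived from the batch weights for 2808 kg of glass at full precision, exactly as shown in the problem or answer text.
Each material's LOI contribution:
  ZrSiO4: 457.1 × 0.001000 = 0.4571 kg
  magnesium carbonate: 408.6 × 0.5159 = 210.8 kg
  talc: 1289 × 0.04990 = 64.32 kg
  rutile: 499.4 × 0.009900 = 4.944 kg
  ZnO: 240.3 × 0.002000 = 0.4806 kg
  soda ash: 331.4 × 0.4120 = 136.5 kg
Total LOI = 417.5 kg
Glass = batch − LOI = 3226 − 417.5 = 2808 kg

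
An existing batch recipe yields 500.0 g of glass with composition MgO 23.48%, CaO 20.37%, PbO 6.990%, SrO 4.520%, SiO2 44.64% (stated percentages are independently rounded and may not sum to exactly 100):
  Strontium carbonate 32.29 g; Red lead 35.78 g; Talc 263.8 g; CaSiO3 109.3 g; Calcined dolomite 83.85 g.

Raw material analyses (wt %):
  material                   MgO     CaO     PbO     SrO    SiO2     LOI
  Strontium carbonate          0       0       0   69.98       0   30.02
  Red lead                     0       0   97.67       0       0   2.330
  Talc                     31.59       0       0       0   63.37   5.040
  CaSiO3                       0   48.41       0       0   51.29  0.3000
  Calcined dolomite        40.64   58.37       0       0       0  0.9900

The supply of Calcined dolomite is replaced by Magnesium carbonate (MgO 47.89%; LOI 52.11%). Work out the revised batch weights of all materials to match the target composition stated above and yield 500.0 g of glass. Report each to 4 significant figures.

Revised batch per 500.0 g glass:
  Strontium carbonate: 32.29 g
  Red lead: 35.78 g
  Talc: 181.9 g
  CaSiO3: 210.4 g
  Magnesium carbonate: 125.1 g
Total batch = 585.5 g; LOI loss = 85.52 g

Every computation runs at exact precision all the way through — intermediates appear (rounded to four significant digits) within the worked lines. Exactly one rounding goes into every reported figure; derived quantities, which include the yield, the totals, ignition loss, glass mass, five oxide percentages, are carried in full precision, precisely as stated by the problem or answer text, from the weighed amounts at 500.0 g of glass.
Oxide mass targets, per 500.0 g glass:
  MgO: 23.48% × 500.0 = 117.4 g
  CaO: 20.37% × 500.0 = 101.8 g
  PbO: 6.990% × 500.0 = 34.95 g
  SrO: 4.520% × 500.0 = 22.60 g
  SiO2: 44.64% × 500.0 = 223.2 g
Mass-balance tally per oxide per the reported batch figures, for the quoted basis mass (every target is met by its sum exact up to rounding of places):
  MgO: 181.9·0.3159 + 125.1·0.4789 = 117.4 g (target 117.4 g)
  CaO: 210.4·0.4841 = 101.9 g (target 101.8 g)
  PbO: 35.78·0.9767 = 34.95 g (target 34.95 g)
  SrO: 32.29·0.6998 = 22.60 g (target 22.60 g)
  SiO2: 181.9·0.6337 + 210.4·0.5129 = 223.2 g (target 223.2 g)
Auditing the glass mass value: total batch − LOI = 500.0 g (per-oxide target masses sum to 500.0 g; against the stated basis, 500.0 g — deltas are rounding alone).
Summing the batch: Σ batch = 585.5 g; ignition loss, Σ(batch × LOI) = 85.52 g; yield: glass divided by total = 85.39%.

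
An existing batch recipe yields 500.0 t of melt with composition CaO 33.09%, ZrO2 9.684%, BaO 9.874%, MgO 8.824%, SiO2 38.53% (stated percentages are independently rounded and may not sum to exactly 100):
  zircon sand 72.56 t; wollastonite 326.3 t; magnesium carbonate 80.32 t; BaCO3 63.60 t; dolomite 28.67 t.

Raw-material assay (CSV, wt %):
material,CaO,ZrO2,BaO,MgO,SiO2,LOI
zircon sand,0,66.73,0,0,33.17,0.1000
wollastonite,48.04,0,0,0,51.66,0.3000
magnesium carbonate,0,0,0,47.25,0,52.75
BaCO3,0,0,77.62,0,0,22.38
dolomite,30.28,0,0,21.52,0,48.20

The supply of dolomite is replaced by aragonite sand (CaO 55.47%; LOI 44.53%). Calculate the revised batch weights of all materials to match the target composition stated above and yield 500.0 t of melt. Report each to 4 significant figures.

The whole derivation runs at full precision in every operation — intermediates are printed rounded to 4 significant digits — a single rounding finalizes every reported value. All derived quantities are re-derived in exact precision (glass mass, the five compositions, ignition loss, the yield, the totals) from the weighed amounts on 500.0 t of glass, exactly as shown in the question or the answer.
Oxide-by-oxide targets in 500.0 t melt:
  CaO: 33.09% × 500.0 = 165.4 t
  ZrO2: 9.684% × 500.0 = 48.42 t
  BaO: 9.874% × 500.0 = 49.37 t
  MgO: 8.824% × 500.0 = 44.12 t
  SiO2: 38.53% × 500.0 = 192.6 t
Checking each oxide sum using the reported weights, at the basis given (each sum matches its target mass net of answer rounding effects):
  CaO: 326.3·0.4804 + 15.65·0.5547 = 165.4 t (target 165.4 t)
  ZrO2: 72.56·0.6673 = 48.42 t (target 48.42 t)
  BaO: 63.60·0.7762 = 49.37 t (target 49.37 t)
  MgO: 93.38·0.4725 = 44.12 t (target 44.12 t)
  SiO2: 72.56·0.3317 + 326.3·0.5166 = 192.6 t (target 192.6 t)
Consistency of the glass mass: the batch minus its LOI: 500.0 t (the Σ of target masses is 500.0 t; versus the stated basis of 500.0 t — differing by rounding only).
Summing the batch: Σ batch = 571.5 t; loss to ignition Σ batch·LOI = 71.51 t; yield, glass over the total, = 87.49%.

Revised batch per 500.0 t melt:
  zircon sand: 72.56 t
  wollastonite: 326.3 t
  magnesium carbonate: 93.38 t
  BaCO3: 63.60 t
  aragonite sand: 15.65 t
Total batch = 571.5 t; LOI loss = 71.51 t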